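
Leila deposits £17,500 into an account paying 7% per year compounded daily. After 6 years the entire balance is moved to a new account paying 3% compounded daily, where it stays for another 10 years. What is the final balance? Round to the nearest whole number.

After 6 years at 7%: 17,500 × 1.5219002693 ≈ 26,633.2547.
Then 10 years at 3%: 26,633.2547 × 1.3498421665 ≈ 35,950.6902.

£35,951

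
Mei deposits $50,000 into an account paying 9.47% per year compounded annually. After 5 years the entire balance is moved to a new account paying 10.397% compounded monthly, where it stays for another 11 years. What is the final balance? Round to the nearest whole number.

Phase 1: 50,000·(1 + 0.0947)^5 ≈ 78,604.1715.
Phase 2: 78,604.1715·(1 + 0.10397/12)^132 ≈ 245,468.5247.

$245,469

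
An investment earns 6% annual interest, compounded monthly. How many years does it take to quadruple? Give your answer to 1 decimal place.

23.2 years

(1 + 0.005)^(12t) = 4.
12t = ln 4 / ln(1 + 0.005) ≈ 1.3863/0.00498754 ≈ 277.9514.
t ≈ 23.1626.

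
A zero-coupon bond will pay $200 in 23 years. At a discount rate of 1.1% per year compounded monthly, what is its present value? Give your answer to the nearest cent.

$155.31

Growth factor = (1 + 0.011/12)^276 ≈ 1.28773404.
P = 200/1.28773404 ≈ 155.3116.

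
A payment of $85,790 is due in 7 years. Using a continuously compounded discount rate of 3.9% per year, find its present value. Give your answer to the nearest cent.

$65,294.15

P = A·e^(−rt) = 85,790·e^(−0.273).
e^(−0.273) ≈ 0.76109278763, so P ≈ 65,294.1503.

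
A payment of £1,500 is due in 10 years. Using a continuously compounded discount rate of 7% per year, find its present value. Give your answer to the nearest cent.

£744.88

P = A·e^(−rt) = 1,500·e^(−0.7).
e^(−0.7) ≈ 0.4965853038, so P ≈ 744.8780.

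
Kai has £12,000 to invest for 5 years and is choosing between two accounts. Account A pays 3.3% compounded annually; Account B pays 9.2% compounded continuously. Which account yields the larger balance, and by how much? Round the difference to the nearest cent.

Account B, by £4,893.82

Account A growth factor: (1 + 0.033)^5 ≈ 1.1762553387; balance ≈ 14,115.0641.
Account B growth factor: e^(0.092·5) = e^0.46 ≈ 1.584073985; balance ≈ 19,008.8878.
Account B is larger by 4,893.8238.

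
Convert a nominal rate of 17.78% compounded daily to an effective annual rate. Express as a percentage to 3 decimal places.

19.453%

One year is 365 periods at 0.000487123 each: (1 + 0.000487123)^365 ≈ 1.194535.
EAR = 1.194535 − 1 ≈ 19.45347%.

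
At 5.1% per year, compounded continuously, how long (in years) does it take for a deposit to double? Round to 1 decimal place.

13.6 years

e^(0.051t) = 2, so 0.051t = ln 2 ≈ 0.69315.
t ≈ 0.69315/0.051 ≈ 13.5911.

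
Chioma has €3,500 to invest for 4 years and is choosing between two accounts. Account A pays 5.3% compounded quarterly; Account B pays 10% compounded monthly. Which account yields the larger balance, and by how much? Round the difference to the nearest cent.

A: (1 + 0.01325)^16 ≈ 1.234428098, so 3,500 × 1.234428098 ≈ 4,320.4983.
B: (1 + 0.1/12)^48 ≈ 1.489354099, so 3,500 × 1.489354099 ≈ 5,212.7393.
Difference ≈ 892.2410 in favor of B.

Account B, by €892.24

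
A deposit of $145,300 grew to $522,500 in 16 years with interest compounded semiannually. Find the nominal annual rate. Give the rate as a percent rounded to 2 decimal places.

8.16%

The 32-period growth factor is 522,500/145,300 = 3.59601.
r/2 = 3.59601^(1/32) − 1 ≈ 0.0408051, so r ≈ 2·0.0408051 = 8.16101%.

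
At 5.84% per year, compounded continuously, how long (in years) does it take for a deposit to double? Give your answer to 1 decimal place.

11.9 years

e^(0.0584t) = 2, so 0.0584t = ln 2 ≈ 0.69315.
t ≈ 0.69315/0.0584 ≈ 11.8690.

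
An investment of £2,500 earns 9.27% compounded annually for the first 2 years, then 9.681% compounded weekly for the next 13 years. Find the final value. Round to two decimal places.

Phase 1: 2,500·(1 + 0.0927)^2 ≈ 2,984.9832.
Phase 2: 2,984.9832·(1 + 0.09681/52)^676 ≈ 10,495.5783.

£10,495.58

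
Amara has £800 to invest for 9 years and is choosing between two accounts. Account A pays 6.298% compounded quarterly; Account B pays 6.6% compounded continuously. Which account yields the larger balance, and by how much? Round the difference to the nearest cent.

Account A growth factor: (1 + 0.015745)^36 ≈ 1.754886184; balance ≈ 1,403.9089.
Account B growth factor: e^(0.066·9) = e^0.594 ≈ 1.81121882; balance ≈ 1,448.9751.
Account B is larger by 45.0661.

Account B, by £45.07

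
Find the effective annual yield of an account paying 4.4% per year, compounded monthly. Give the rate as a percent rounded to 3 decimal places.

4.490%

EAR = (1 + 4.4%/12)^12 − 1 = (1 + 0.00366667)^12 − 1.
(1 + 0.00366667)^12 ≈ 1.044898, so EAR ≈ 4.48983%.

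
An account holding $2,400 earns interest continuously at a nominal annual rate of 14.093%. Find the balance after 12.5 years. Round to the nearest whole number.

$13,973

A = P·e^(rt) = 2,400·e^(0.14093·12.5) = 2,400·e^1.761625.
e^1.761625 ≈ 5.8218902836, so A ≈ 13,972.5367.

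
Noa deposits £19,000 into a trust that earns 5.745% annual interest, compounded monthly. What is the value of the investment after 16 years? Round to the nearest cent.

Periodic rate = 5.745%/12 = 0.0047875; periods = 12·16 = 192.
A = 19,000·(1 + 0.0047875)^192 ≈ 19,000·2.5017904677 ≈ 47,534.0189.

£47,534.02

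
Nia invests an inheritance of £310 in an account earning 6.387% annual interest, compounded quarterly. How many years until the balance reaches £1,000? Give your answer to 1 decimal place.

(1 + 0.0159675)^(4t) = 1,000/310 = 3.2258.
4t·ln(1 + 0.0159675) = ln(3.2258); 4t = 1.1712/0.0158414 ≈ 73.9320.
t ≈ 18.4830 years.

18.5 years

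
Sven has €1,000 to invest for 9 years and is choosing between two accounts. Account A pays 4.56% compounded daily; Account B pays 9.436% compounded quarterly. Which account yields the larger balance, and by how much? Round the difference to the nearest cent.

Account B, by €807.54

A: (1 + 0.0456/365)^3285 ≈ 1.507381992, so 1,000 × 1.507381992 ≈ 1,507.3820.
B: (1 + 0.02359)^36 ≈ 2.314926666, so 1,000 × 2.314926666 ≈ 2,314.9267.
Difference ≈ 807.5447 in favor of B.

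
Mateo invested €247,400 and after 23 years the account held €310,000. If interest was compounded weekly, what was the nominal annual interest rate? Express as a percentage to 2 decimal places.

0.98%

(1 + r/52)^1196 = 310,000/247,400 = 1.25303.
1 + r/52 = 1.25303^(1/1196) ≈ 1.000189, so r/52 ≈ 0.000188618.
r ≈ 52·0.000188618 = 0.98081%.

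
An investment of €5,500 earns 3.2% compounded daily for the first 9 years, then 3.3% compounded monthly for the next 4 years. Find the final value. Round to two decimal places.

€8,369.17

After 9 years at 3.2%: 5,500 × 1.333740467 ≈ 7,335.5726.
Then 4 years at 3.3%: 7,335.5726 × 1.140901606 ≈ 8,369.1665.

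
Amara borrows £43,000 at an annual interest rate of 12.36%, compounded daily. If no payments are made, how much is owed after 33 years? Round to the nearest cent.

£2,538,451.86

Periodic rate = 12.36%/365 = 0.00033863; periods = 365·33 = 12045.
A = 43,000·(1 + 0.1236/365)^12045 ≈ 43,000·59.03376412737 ≈ 2,538,451.8575.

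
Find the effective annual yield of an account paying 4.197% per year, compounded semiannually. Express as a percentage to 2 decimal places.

One year is 2 periods at 0.020985 each: (1 + 0.020985)^2 ≈ 1.04241.
EAR = 1.04241 − 1 ≈ 4.24104%.

4.24%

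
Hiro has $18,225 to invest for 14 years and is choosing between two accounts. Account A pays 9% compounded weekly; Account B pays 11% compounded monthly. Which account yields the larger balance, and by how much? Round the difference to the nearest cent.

A: (1 + 0.09/52)^728 ≈ 3.5215839419, so 18,225 × 3.5215839419 ≈ 64,180.8673.
B: (1 + 0.11/12)^168 ≈ 4.6319803894, so 18,225 × 4.6319803894 ≈ 84,417.8426.
Difference ≈ 20,236.9753 in favor of B.

Account B, by $20,236.98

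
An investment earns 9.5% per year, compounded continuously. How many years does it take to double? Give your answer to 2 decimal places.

e^(0.095t) = 2, so 0.095t = ln 2 ≈ 0.69315.
t ≈ 0.69315/0.095 ≈ 7.2963.

7.30 years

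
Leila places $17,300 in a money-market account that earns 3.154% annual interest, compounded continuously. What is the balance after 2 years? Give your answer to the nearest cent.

$18,426.44

A = P·e^(rt) = 17,300·e^(0.03154·2) = 17,300·e^0.06308.
e^0.06308 ≈ 1.0651120448, so A ≈ 18,426.4384.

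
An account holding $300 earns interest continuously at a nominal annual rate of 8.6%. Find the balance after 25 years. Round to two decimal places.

A = P·e^(rt) = 300·e^(0.086·25) = 300·e^2.15.
e^2.15 ≈ 8.584858397, so A ≈ 2,575.4575.

$2,575.46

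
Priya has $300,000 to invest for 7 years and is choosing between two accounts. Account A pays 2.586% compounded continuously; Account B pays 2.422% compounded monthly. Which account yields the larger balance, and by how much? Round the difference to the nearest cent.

A: e^(0.02586·7) = e^0.18102 ≈ 1.19843914784, so 300,000 × 1.19843914784 ≈ 359,531.7444.
B: (1 + 0.02422/12)^84 ≈ 1.18455732069, so 300,000 × 1.18455732069 ≈ 355,367.1962.
Difference ≈ 4,164.5481 in favor of A.

Account A, by $4,164.55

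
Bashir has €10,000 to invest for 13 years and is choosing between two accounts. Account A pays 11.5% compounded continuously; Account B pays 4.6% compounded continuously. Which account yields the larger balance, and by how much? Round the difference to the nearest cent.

Account A, by €26,408.58

A: e^(0.115·13) = e^1.495 ≈ 4.4593365528, so 10,000 × 4.4593365528 ≈ 44,593.3655.
B: e^(0.046·13) = e^0.598 ≈ 1.8184782046, so 10,000 × 1.8184782046 ≈ 18,184.7820.
Difference ≈ 26,408.5835 in favor of A.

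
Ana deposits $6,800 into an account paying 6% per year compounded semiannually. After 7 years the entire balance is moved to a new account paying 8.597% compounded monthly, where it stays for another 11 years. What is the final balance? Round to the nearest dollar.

$26,392

After 7 years at 6%: 6,800 × 1.5125897249 ≈ 10,285.6101.
Then 11 years at 8.597%: 10,285.6101 × 2.5658726206 ≈ 26,391.5654.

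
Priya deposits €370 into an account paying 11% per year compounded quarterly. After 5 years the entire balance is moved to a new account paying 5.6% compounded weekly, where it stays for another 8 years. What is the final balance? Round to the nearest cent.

After 5 years at 11%: 370 × 1.72042843 ≈ 636.5585.
Then 8 years at 5.6%: 636.5585 × 1.56480144 ≈ 996.0877.

€996.09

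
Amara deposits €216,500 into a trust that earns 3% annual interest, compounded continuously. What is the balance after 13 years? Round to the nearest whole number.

€319,766

A = P·e^(rt) = 216,500·e^(0.03·13) = 216,500·e^0.39.
e^0.39 ≈ 1.47698079388, so A ≈ 319,766.3419.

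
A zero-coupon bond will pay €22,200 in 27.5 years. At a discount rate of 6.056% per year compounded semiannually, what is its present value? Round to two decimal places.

€4,303.41

Growth factor = (1 + 0.03028)^55 ≈ 5.1586945213.
P = 22,200/5.1586945213 ≈ 4,303.4143.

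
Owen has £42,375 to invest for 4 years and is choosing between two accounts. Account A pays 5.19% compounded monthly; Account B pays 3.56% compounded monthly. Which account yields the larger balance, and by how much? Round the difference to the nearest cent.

Account A, by £3,278.78

A: (1 + 0.004325)^48 ≈ 1.2301699804, so 42,375 × 1.2301699804 ≈ 52,128.4529.
B: (1 + 0.0356/12)^48 ≈ 1.1527947253, so 42,375 × 1.1527947253 ≈ 48,849.6765.
Difference ≈ 3,278.7764 in favor of A.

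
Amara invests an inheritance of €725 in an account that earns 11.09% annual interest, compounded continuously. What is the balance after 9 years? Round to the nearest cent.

A = P·e^(rt) = 725·e^(0.1109·9) = 725·e^0.9981.
e^0.9981 ≈ 2.713121996, so A ≈ 1,967.0134.

€1,967.01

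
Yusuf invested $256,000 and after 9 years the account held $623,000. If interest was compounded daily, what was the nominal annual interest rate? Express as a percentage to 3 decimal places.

The 3285-period growth factor is 623,000/256,000 = 2.43359.
r/365 = 2.43359^(1/3285) − 1 ≈ 0.000270773, so r ≈ 365·0.000270773 = 9.88322%.

9.883%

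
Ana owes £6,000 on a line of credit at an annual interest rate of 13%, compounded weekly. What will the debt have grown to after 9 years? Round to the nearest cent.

Periodic rate = 13%/52 = 0.0025; periods = 52·9 = 468.
A = 6,000·(1 + 0.0025)^468 ≈ 6,000·3.2172917458 ≈ 19,303.7505.

£19,303.75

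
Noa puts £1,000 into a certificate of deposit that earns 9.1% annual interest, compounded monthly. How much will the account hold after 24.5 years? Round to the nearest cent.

£9,217.36

Periodic rate = 9.1%/12 = 0.00758333; periods = 12·24.5 = 294.
A = 1,000·(1 + 0.091/12)^294 ≈ 1,000·9.217362879 ≈ 9,217.3629.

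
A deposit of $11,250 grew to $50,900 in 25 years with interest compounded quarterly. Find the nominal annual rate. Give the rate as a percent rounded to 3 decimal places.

6.084%

(1 + r/4)^100 = 50,900/11,250 = 4.52444.
1 + r/4 = 4.52444^(1/100) ≈ 1.015209, so r/4 ≈ 0.0152095.
r ≈ 4·0.0152095 = 6.08378%.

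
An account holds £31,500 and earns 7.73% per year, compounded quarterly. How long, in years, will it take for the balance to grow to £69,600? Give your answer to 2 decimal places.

We need (1 + 0.019325)^(4t) = 2.2095, so 4t = ln 2.2095 / ln 1.019325 ≈ 41.4185.
t ≈ 41.4185/4 = 10.3546 years.

10.35 years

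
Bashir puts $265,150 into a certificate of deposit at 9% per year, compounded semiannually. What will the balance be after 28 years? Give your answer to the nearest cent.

$3,118,917.57

Periodic rate = 9%/2 = 0.045; periods = 2·28 = 56.
A = 265,150·(1 + 0.045)^56 ≈ 265,150·11.76284203998 ≈ 3,118,917.5669.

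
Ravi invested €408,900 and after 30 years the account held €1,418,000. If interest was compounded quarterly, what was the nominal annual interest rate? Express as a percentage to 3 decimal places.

4.167%

(1 + r/4)^120 = 1,418,000/408,900 = 3.46784.
1 + r/4 = 3.46784^(1/120) ≈ 1.010417, so r/4 ≈ 0.0104166.
r ≈ 4·0.0104166 = 4.16666%.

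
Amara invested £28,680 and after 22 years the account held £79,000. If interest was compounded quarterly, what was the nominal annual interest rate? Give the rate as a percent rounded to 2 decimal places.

(1 + r/4)^88 = 79,000/28,680 = 2.75453.
1 + r/4 = 2.75453^(1/88) ≈ 1.011581, so r/4 ≈ 0.0115807.
r ≈ 4·0.0115807 = 4.63229%.

4.63%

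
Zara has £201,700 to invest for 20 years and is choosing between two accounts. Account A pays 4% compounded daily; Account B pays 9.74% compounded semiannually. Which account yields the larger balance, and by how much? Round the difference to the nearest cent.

Account B, by £902,443.14

Account A growth factor: (1 + 0.04/365)^7300 ≈ 2.2254433798; balance ≈ 448,871.9297.
Account B growth factor: (1 + 0.0487)^40 ≈ 6.699628481445; balance ≈ 1,351,315.0647.
Account B is larger by 902,443.1350.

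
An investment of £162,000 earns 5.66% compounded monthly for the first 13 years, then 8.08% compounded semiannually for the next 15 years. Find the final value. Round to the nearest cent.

Phase 1: 162,000·(1 + 0.0566/12)^156 ≈ 337,534.0894.
Phase 2: 337,534.0894·(1 + 0.0404)^30 ≈ 1,107,459.7394.

£1,107,459.74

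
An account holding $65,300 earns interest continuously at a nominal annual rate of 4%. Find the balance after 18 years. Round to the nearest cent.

$134,154.49

A = P·e^(rt) = 65,300·e^(0.04·18) = 65,300·e^0.72.
e^0.72 ≈ 2.05443321064, so A ≈ 134,154.4887.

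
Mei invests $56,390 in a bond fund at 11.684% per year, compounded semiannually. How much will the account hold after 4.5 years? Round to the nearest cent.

$93,999.26

Growth factor = (1 + 0.05842)^9 ≈ 1.6669491023.
A ≈ 56,390 × 1.6669491023 ≈ 93,999.2599.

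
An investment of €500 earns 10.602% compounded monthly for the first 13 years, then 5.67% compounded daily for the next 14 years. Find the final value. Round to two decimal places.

Phase 1: 500·(1 + 0.008835)^156 ≈ 1,972.0231.
Phase 2: 1,972.0231·(1 + 0.0567/365)^5110 ≈ 4,361.4228.

€4,361.42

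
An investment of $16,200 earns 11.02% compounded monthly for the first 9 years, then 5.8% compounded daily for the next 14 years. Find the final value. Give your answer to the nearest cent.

After 9 years at 11.02%: 16,200 × 2.6839072854 ≈ 43,479.2980.
Then 14 years at 5.8%: 43,479.2980 × 2.2522630073 ≈ 97,926.8145.

$97,926.81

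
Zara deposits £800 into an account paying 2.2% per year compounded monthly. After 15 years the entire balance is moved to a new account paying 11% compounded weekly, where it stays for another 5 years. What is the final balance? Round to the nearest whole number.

Phase 1: 800·(1 + 0.022/12)^180 ≈ 1,112.4384.
Phase 2: 1,112.4384·(1 + 0.11/52)^260 ≈ 1,927.0174.

£1,927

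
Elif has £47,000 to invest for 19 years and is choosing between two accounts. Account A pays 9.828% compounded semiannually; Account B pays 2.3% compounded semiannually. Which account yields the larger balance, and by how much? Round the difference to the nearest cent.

Account A, by £218,339.36

A: (1 + 0.04914)^38 ≈ 6.18971891423, so 47,000 × 6.18971891423 ≈ 290,916.7890.
B: (1 + 0.0115)^38 ≈ 1.5442005758, so 47,000 × 1.5442005758 ≈ 72,577.4271.
Difference ≈ 218,339.3619 in favor of A.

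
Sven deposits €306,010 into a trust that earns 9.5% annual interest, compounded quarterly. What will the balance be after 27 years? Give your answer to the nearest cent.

€3,860,809.86

Periodic rate = 9.5%/4 = 0.02375; periods = 4·27 = 108.
A = 306,010·(1 + 0.02375)^108 ≈ 306,010·12.61661338382 ≈ 3,860,809.8616.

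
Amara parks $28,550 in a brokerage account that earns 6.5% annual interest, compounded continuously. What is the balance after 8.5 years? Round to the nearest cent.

$49,608.24

A = P·e^(rt) = 28,550·e^(0.065·8.5) = 28,550·e^0.5525.
e^0.5525 ≈ 1.7375915713, so A ≈ 49,608.2394.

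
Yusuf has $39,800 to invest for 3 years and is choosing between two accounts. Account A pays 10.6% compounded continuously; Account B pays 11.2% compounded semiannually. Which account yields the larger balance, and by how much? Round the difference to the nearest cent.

A: e^(0.106·3) = e^0.318 ≈ 1.3743762612, so 39,800 × 1.3743762612 ≈ 54,700.1752.
B: (1 + 0.056)^6 ≈ 1.3867031727, so 39,800 × 1.3867031727 ≈ 55,190.7863.
Difference ≈ 490.6111 in favor of B.

Account B, by $490.61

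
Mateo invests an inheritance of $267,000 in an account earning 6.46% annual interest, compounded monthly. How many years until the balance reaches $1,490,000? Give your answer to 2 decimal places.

26.69 years

(1 + 0.00538333)^(12t) = 1,490,000/267,000 = 5.5805.
12t·ln(1 + 0.00538333) = ln(5.5805); 12t = 1.7193/0.00536889 ≈ 320.2303.
t ≈ 26.6859 years.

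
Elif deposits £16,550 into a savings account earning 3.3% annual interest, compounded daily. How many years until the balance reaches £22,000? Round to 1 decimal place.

(1 + 0.000090411)^(365t) = 22,000/16,550 = 1.3293.
365t·ln(1 + 0.000090411) = ln(1.3293); 365t = 0.28466/9.04069e-05 ≈ 3148.6141.
t ≈ 8.6263 years.

8.6 years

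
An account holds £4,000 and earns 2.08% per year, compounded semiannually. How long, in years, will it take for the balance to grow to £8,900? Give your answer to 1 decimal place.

We need (1 + 0.0104)^(2t) = 2.225, so 2t = ln 2.225 / ln 1.0104 ≈ 77.2989.
t ≈ 77.2989/2 = 38.6494 years.

38.6 years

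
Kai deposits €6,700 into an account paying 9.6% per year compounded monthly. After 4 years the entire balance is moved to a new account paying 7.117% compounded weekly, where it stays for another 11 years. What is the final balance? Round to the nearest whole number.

Phase 1: 6,700·(1 + 0.008)^48 ≈ 9,821.5571.
Phase 2: 9,821.5571·(1 + 0.07117/52)^572 ≈ 21,475.5358.

€21,476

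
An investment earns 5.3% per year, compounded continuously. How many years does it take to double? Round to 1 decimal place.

13.1 years

e^(0.053t) = 2, so 0.053t = ln 2 ≈ 0.69315.
t ≈ 0.69315/0.053 ≈ 13.0782.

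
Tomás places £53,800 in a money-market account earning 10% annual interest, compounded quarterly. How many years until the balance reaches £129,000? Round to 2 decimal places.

(1 + 0.025)^(4t) = 129,000/53,800 = 2.3978.
4t·ln(1 + 0.025) = ln(2.3978); 4t = 0.87454/0.0246926 ≈ 35.4170.
t ≈ 8.8543 years.

8.85 years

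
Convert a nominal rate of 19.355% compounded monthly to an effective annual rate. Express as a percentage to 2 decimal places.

21.17%

One year is 12 periods at 0.0161292 each: (1 + 0.0161292)^12 ≈ 1.211677.
EAR = 1.211677 − 1 ≈ 21.16774%.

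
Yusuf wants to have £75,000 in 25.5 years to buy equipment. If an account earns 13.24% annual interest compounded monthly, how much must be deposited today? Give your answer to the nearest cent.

Growth factor = (1 + 0.1324/12)^306 ≈ 28.723353601.
P = 75,000/28.723353601 ≈ 2,611.1157.

£2,611.12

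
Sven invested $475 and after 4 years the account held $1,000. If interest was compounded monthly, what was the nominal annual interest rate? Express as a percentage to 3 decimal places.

The 48-period growth factor is 1,000/475 = 2.10526.
r/12 = 2.10526^(1/48) − 1 ≈ 0.0156301, so r ≈ 12·0.0156301 = 18.75608%.

18.756%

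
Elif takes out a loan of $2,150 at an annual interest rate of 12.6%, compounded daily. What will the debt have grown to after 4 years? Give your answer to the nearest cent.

Growth factor = (1 + 0.126/365)^1460 ≈ 1.655185402.
A ≈ 2,150 × 1.655185402 ≈ 3,558.6486.

$3,558.65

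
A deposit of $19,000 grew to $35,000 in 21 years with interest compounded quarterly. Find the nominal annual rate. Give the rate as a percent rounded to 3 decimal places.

The 84-period growth factor is 35,000/19,000 = 1.84211.
r/4 = 1.84211^(1/84) − 1 ≈ 0.00729924, so r ≈ 4·0.00729924 = 2.91970%.

2.920%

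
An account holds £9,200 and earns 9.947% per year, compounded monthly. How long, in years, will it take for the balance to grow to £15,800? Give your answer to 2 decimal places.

We need (1 + 0.00828917)^(12t) = 1.7174, so 12t = ln 1.7174 / ln 1.008289 ≈ 65.5126.
t ≈ 65.5126/12 = 5.4594 years.

5.46 years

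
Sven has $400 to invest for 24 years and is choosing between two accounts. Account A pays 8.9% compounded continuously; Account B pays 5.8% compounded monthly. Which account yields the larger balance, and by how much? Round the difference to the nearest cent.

Account A growth factor: e^(0.089·24) = e^2.136 ≈ 8.465507783; balance ≈ 3,386.2031.
Account B growth factor: (1 + 0.058/12)^288 ≈ 4.009420834; balance ≈ 1,603.7683.
Account A is larger by 1,782.4348.

Account A, by $1,782.43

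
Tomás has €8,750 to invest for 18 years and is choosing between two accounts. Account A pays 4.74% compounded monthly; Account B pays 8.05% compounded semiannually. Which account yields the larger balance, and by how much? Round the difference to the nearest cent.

Account B, by €15,718.44

Account A growth factor: (1 + 0.00395)^216 ≈ 2.3432043061; balance ≈ 20,503.0377.
Account B growth factor: (1 + 0.04025)^36 ≈ 4.139597164; balance ≈ 36,221.4752.
Account B is larger by 15,718.4375.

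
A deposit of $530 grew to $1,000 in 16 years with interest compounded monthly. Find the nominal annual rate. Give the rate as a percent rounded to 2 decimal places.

(1 + r/12)^192 = 1,000/530 = 1.88679.
1 + r/12 = 1.88679^(1/192) ≈ 1.003312, so r/12 ≈ 0.00331213.
r ≈ 12·0.00331213 = 3.97456%.

3.97%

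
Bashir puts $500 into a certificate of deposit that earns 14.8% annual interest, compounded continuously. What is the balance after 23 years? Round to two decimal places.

$15,042.10

A = P·e^(rt) = 500·e^(0.148·23) = 500·e^3.404.
e^3.404 ≈ 30.08419648, so A ≈ 15,042.0982.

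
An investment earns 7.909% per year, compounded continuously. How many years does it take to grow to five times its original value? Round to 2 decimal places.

20.35 years

e^(0.07909t) = 5, so 0.07909t = ln 5 ≈ 1.6094.
t ≈ 1.6094/0.07909 ≈ 20.3494.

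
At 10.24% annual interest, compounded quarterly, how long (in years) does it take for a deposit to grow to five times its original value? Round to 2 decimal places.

15.92 years

(1 + 0.0256)^(4t) = 5.
4t = ln 5 / ln(1 + 0.0256) ≈ 1.6094/0.0252778 ≈ 63.6700.
t ≈ 15.9175.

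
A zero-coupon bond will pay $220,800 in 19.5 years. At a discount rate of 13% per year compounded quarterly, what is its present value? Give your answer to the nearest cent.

Periodic rate = 13%/4 = 0.0325; 78 periods.
P = 220,800/(1 + 0.0325)^78 ≈ 220,800/12.1178258173 ≈ 18,221.0904.

$18,221.09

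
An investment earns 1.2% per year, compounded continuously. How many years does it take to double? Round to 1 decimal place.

57.8 years

e^(0.012t) = 2, so 0.012t = ln 2 ≈ 0.69315.
t ≈ 0.69315/0.012 ≈ 57.7623.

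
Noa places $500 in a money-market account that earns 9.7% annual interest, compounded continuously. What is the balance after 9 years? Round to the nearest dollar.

$1,197

A = P·e^(rt) = 500·e^(0.097·9) = 500·e^0.873.
e^0.873 ≈ 2.394082338, so A ≈ 1,197.0412.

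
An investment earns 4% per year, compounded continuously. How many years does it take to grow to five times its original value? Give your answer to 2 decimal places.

e^(0.04t) = 5, so 0.04t = ln 5 ≈ 1.6094.
t ≈ 1.6094/0.04 ≈ 40.2359.

40.24 years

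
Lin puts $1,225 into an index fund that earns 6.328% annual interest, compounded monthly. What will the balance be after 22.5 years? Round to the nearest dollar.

Growth factor = (1 + 0.06328/12)^270 ≈ 4.137364785.
A ≈ 1,225 × 4.137364785 ≈ 5,068.2719.

$5,068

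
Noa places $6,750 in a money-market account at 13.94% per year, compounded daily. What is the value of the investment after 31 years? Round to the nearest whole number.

Periodic rate = 13.94%/365 = 0.000381918; periods = 365·31 = 11315.
A = 6,750·(1 + 0.1394/365)^11315 ≈ 6,750·75.2318742033 ≈ 507,815.1509.

$507,815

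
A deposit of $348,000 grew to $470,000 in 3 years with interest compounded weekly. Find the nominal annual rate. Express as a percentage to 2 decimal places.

10.03%

The 156-period growth factor is 470,000/348,000 = 1.35057.
r/52 = 1.35057^(1/156) − 1 ≈ 0.00192833, so r ≈ 52·0.00192833 = 10.02733%.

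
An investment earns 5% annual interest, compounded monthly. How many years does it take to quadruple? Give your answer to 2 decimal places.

27.78 years

(1 + 0.00416667)^(12t) = 4.
12t = ln 4 / ln(1 + 0.00416667) ≈ 1.3863/0.00415801 ≈ 333.4033.
t ≈ 27.7836.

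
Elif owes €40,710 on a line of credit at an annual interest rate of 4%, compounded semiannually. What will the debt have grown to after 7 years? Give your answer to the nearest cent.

Growth factor = (1 + 0.02)^14 ≈ 1.3194787631.
A ≈ 40,710 × 1.3194787631 ≈ 53,715.9804.

€53,715.98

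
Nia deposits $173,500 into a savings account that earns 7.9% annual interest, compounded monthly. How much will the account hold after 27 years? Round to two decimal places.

$1,454,165.01

Growth factor = (1 + 0.079/12)^324 ≈ 8.381354519347.
A ≈ 173,500 × 8.381354519347 ≈ 1,454,165.0091.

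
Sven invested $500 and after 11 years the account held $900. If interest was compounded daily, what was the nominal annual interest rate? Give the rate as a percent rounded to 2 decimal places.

5.34%

(1 + r/365)^4015 = 900/500 = 1.8.
1 + r/365 = 1.8^(1/4015) ≈ 1.000146, so r/365 ≈ 0.000146408.
r ≈ 365·0.000146408 = 5.34391%.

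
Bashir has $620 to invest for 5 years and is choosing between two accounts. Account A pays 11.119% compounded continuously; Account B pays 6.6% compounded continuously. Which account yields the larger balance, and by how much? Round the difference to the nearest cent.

Account A, by $218.63

A: e^(0.11119·5) = e^0.55595 ≈ 1.743596615, so 620 × 1.743596615 ≈ 1,081.0299.
B: e^(0.066·5) = e^0.33 ≈ 1.39096813, so 620 × 1.39096813 ≈ 862.4002.
Difference ≈ 218.6297 in favor of A.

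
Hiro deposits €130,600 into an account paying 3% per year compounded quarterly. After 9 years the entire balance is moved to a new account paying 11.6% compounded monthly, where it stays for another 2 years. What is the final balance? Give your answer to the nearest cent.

After 9 years at 3%: 130,600 × 1.30864537092 ≈ 170,909.0854.
Then 2 years at 11.6%: 170,909.0854 × 1.25971542345 ≈ 215,296.8109.

€215,296.81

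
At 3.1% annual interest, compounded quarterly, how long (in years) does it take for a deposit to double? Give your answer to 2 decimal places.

22.45 years

(1 + 0.00775)^(4t) = 2.
4t = ln 2 / ln(1 + 0.00775) ≈ 0.69315/0.00772012 ≈ 89.7845.
t ≈ 22.4461.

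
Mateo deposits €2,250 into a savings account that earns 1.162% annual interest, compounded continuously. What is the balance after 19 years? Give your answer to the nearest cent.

€2,805.86

A = P·e^(rt) = 2,250·e^(0.01162·19) = 2,250·e^0.22078.
e^0.22078 ≈ 1.24704905, so A ≈ 2,805.8604.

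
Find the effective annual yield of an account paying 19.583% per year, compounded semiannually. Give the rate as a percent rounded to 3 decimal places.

One year is 2 periods at 0.097915 each: (1 + 0.097915)^2 ≈ 1.205417.
EAR = 1.205417 − 1 ≈ 20.54173%.

20.542%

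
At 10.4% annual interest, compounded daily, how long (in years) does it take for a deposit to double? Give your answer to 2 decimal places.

(1 + 0.000284932)^(365t) = 2.
365t = ln 2 / ln(1 + 0.000284932) ≈ 0.69315/0.000284891 ≈ 2433.0266.
t ≈ 6.6658.

6.67 years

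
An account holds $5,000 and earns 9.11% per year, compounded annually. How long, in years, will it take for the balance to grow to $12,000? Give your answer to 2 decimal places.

(1 + 0.0911)^t = 12,000/5,000 = 2.4.
t·ln(1 + 0.0911) = ln(2.4); t = 0.87547/0.0871864 ≈ 10.0413.

10.04 years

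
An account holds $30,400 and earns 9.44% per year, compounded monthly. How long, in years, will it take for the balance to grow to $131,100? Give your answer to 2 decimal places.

15.54 years

We need (1 + 0.00786667)^(12t) = 4.3125, so 12t = ln 4.3125 / ln 1.007867 ≈ 186.5160.
t ≈ 186.5160/12 = 15.5430 years.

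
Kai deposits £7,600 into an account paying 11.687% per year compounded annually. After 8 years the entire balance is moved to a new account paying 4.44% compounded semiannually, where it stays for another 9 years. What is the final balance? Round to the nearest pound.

After 8 years at 11.687%: 7,600 × 2.4211461437 ≈ 18,400.7107.
Then 9 years at 4.44%: 18,400.7107 × 1.4847241721 ≈ 27,319.9799.

£27,320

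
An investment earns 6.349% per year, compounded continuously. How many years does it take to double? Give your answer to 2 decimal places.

e^(0.06349t) = 2, so 0.06349t = ln 2 ≈ 0.69315.
t ≈ 0.69315/0.06349 ≈ 10.9174.

10.92 years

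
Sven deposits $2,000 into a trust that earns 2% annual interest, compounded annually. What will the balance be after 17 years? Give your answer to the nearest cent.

$2,800.48

Growth factor = (1 + 0.02)^17 ≈ 1.400241419.
A ≈ 2,000 × 1.400241419 ≈ 2,800.4828.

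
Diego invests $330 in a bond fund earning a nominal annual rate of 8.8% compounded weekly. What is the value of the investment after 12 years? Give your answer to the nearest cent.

Growth factor = (1 + 0.088/52)^624 ≈ 2.87228382.
A ≈ 330 × 2.87228382 ≈ 947.8537.

$947.85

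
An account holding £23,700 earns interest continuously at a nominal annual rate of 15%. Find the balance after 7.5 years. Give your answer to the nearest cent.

£73,001.14

A = P·e^(rt) = 23,700·e^(0.15·7.5) = 23,700·e^1.125.
e^1.125 ≈ 3.0802168489, so A ≈ 73,001.1393.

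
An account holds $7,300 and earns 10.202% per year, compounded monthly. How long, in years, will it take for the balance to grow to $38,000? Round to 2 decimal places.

16.24 years

(1 + 0.00850167)^(12t) = 38,000/7,300 = 5.2055.
12t·ln(1 + 0.00850167) = ln(5.2055); 12t = 1.6497/0.00846573 ≈ 194.8694.
t ≈ 16.2391 years.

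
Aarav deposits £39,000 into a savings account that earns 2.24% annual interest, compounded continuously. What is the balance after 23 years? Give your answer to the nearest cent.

£65,284.96

A = P·e^(rt) = 39,000·e^(0.0224·23) = 39,000·e^0.5152.
e^0.5152 ≈ 1.673973263, so A ≈ 65,284.9573.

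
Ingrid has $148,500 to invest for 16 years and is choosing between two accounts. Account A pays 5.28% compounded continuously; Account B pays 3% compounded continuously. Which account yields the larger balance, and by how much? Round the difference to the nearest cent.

Account A, by $105,648.52

A: e^(0.0528·16) = e^0.8448 ≈ 2.32751226556, so 148,500 × 2.32751226556 ≈ 345,635.5714.
B: e^(0.03·16) = e^0.48 ≈ 1.61607440219, so 148,500 × 1.61607440219 ≈ 239,987.0487.
Difference ≈ 105,648.5227 in favor of A.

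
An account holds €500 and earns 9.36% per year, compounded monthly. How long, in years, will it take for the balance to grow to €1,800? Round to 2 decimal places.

(1 + 0.0078)^(12t) = 1,800/500 = 3.6.
12t·ln(1 + 0.0078) = ln(3.6); 12t = 1.2809/0.00776974 ≈ 164.8619.
t ≈ 13.7385 years.

13.74 years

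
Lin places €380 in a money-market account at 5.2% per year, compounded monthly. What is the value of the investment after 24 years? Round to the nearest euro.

€1,320

Periodic rate = 5.2%/12 = 0.00433333; periods = 12·24 = 288.
A = 380·(1 + 0.052/12)^288 ≈ 380·3.473989989 ≈ 1,320.1162.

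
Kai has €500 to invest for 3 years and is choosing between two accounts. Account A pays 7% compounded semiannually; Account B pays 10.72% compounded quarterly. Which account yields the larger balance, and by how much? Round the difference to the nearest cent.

Account B, by €72.12

A: (1 + 0.035)^6 ≈ 1.22925533, so 500 × 1.22925533 ≈ 614.6277.
B: (1 + 0.0268)^12 ≈ 1.37350524, so 500 × 1.37350524 ≈ 686.7526.
Difference ≈ 72.1250 in favor of B.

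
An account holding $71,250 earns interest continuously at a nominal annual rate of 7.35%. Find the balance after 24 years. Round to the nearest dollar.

A = P·e^(rt) = 71,250·e^(0.0735·24) = 71,250·e^1.764.
e^1.764 ≈ 5.83573370554, so A ≈ 415,796.0265.

$415,796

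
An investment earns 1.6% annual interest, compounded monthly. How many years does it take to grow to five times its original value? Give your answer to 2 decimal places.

100.66 years

(1 + 0.00133333)^(12t) = 5.
12t = ln 5 / ln(1 + 0.00133333) ≈ 1.6094/0.00133245 ≈ 1207.8830.
t ≈ 100.6569.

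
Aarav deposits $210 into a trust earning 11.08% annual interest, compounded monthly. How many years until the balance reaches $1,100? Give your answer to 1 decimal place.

We need (1 + 0.00923333)^(12t) = 5.2381, so 12t = ln 5.2381 / ln 1.009233 ≈ 180.1723.
t ≈ 180.1723/12 = 15.0144 years.

15.0 years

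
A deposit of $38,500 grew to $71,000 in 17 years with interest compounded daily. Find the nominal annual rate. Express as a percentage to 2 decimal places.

3.60%

The 6205-period growth factor is 71,000/38,500 = 1.84416.
r/365 = 1.84416^(1/6205) − 1 ≈ 0.0000986385, so r ≈ 365·0.0000986385 = 3.60030%.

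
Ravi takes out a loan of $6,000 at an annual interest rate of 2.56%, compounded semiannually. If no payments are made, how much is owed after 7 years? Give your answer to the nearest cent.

Periodic rate = 2.56%/2 = 0.0128; periods = 2·7 = 14.
A = 6,000·(1 + 0.0128)^14 ≈ 6,000·1.194900375 ≈ 7,169.4023.

$7,169.40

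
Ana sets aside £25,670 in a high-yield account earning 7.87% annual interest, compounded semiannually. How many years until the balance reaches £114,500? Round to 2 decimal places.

19.37 years

We need (1 + 0.03935)^(2t) = 4.4605, so 2t = ln 4.4605 / ln 1.03935 ≈ 38.7416.
t ≈ 38.7416/2 = 19.3708 years.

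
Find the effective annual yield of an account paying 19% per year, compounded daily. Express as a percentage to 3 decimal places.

One year is 365 periods at 0.000520548 each: (1 + 0.000520548)^365 ≈ 1.20919.
EAR = 1.20919 − 1 ≈ 20.91898%.

20.919%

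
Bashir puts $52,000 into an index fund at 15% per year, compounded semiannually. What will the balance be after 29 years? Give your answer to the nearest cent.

$3,449,008.54

Periodic rate = 15%/2 = 0.075; periods = 2·29 = 58.
A = 52,000·(1 + 0.075)^58 ≈ 52,000·66.32708738635 ≈ 3,449,008.5441.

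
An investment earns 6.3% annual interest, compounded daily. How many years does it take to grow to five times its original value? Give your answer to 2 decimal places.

25.55 years

(1 + 0.000172603)^(365t) = 5.
365t = ln 5 / ln(1 + 0.000172603) ≈ 1.6094/0.000172588 ≈ 9325.3259.
t ≈ 25.5488.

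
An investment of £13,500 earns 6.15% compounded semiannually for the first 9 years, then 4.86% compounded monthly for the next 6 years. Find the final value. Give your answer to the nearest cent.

£31,151.46

Phase 1: 13,500·(1 + 0.03075)^18 ≈ 23,285.9495.
Phase 2: 23,285.9495·(1 + 0.00405)^72 ≈ 31,151.4643.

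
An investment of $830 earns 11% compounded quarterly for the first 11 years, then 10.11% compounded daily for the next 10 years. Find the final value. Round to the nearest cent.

$7,524.71

After 11 years at 11%: 830 × 3.299138471 ≈ 2,738.2849.
Then 10 years at 10.11%: 2,738.2849 × 2.747963273 ≈ 7,524.7064.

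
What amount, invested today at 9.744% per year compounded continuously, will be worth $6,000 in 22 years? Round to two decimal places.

$703.34

P = A·e^(−rt) = 6,000·e^(−2.14368).
e^(−2.14368) ≈ 0.1172226689, so P ≈ 703.3360.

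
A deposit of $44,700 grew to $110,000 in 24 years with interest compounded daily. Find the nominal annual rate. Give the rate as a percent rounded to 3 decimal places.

The 8760-period growth factor is 110,000/44,700 = 2.46085.
r/365 = 2.46085^(1/8760) − 1 ≈ 0.000102803, so r ≈ 365·0.000102803 = 3.75230%.

3.752%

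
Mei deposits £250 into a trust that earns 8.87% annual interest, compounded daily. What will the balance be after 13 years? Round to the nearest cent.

Periodic rate = 8.87%/365 = 0.000243014; periods = 365·13 = 4745.
A = 250·(1 + 0.0887/365)^4745 ≈ 250·3.16755473 ≈ 791.8887.

£791.89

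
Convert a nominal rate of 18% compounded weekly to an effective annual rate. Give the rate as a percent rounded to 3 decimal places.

One year is 52 periods at 0.00346154 each: (1 + 0.00346154)^52 ≈ 1.196845.
EAR = 1.196845 − 1 ≈ 19.68453%.

19.685%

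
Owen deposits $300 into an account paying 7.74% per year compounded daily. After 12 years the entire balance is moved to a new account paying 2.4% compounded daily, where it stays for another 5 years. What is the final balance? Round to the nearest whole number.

Phase 1: 300·(1 + 0.0774/365)^4380 ≈ 759.3661.
Phase 2: 759.3661·(1 + 0.024/365)^1825 ≈ 856.1795.

$856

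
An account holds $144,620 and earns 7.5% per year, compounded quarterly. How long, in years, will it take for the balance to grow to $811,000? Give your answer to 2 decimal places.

We need (1 + 0.01875)^(4t) = 5.6078, so 4t = ln 5.6078 / ln 1.01875 ≈ 92.8145.
t ≈ 92.8145/4 = 23.2036 years.

23.20 years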